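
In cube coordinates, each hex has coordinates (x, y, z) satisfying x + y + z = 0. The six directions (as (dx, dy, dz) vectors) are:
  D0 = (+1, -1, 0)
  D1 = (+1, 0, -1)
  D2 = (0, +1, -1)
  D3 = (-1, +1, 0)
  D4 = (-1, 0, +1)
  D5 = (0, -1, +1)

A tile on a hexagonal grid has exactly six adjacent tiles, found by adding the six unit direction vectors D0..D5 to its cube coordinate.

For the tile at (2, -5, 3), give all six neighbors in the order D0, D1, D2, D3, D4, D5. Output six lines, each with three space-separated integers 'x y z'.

Center: (2, -5, 3). Add each direction:
  D0: (2, -5, 3) + (1, -1, 0) = (3, -6, 3)
  D1: (2, -5, 3) + (1, 0, -1) = (3, -5, 2)
  D2: (2, -5, 3) + (0, 1, -1) = (2, -4, 2)
  D3: (2, -5, 3) + (-1, 1, 0) = (1, -4, 3)
  D4: (2, -5, 3) + (-1, 0, 1) = (1, -5, 4)
  D5: (2, -5, 3) + (0, -1, 1) = (2, -6, 4)

Answer: 3 -6 3
3 -5 2
2 -4 2
1 -4 3
1 -5 4
2 -6 4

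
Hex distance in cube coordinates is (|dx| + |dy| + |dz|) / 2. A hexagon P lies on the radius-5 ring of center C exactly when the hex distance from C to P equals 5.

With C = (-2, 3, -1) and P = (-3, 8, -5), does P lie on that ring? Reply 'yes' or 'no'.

|px - cx| = |-3 - (-2)| = 1
|py - cy| = |8 - 3| = 5
|pz - cz| = |-5 - (-1)| = 4
distance = (1+5+4)/2 = 10/2 = 5
radius = 5; distance == radius -> yes

Answer: yes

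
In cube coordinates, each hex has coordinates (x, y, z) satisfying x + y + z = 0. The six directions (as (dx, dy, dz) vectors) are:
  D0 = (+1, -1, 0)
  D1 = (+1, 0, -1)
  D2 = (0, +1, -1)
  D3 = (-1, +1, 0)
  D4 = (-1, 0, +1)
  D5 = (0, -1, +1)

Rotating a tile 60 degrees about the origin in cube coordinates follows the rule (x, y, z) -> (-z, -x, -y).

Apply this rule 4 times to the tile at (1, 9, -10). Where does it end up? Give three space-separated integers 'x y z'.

Answer: -10 1 9

Derivation:
Start: (1, 9, -10)
Step 1: (1, 9, -10) -> (-(-10), -(1), -(9)) = (10, -1, -9)
Step 2: (10, -1, -9) -> (-(-9), -(10), -(-1)) = (9, -10, 1)
Step 3: (9, -10, 1) -> (-(1), -(9), -(-10)) = (-1, -9, 10)
Step 4: (-1, -9, 10) -> (-(10), -(-1), -(-9)) = (-10, 1, 9)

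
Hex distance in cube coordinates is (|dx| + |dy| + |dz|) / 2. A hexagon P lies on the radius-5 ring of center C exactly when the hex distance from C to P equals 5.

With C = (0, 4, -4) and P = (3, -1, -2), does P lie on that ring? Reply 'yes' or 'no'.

Answer: yes

Derivation:
|px - cx| = |3 - 0| = 3
|py - cy| = |-1 - 4| = 5
|pz - cz| = |-2 - (-4)| = 2
distance = (3+5+2)/2 = 10/2 = 5
radius = 5; distance == radius -> yes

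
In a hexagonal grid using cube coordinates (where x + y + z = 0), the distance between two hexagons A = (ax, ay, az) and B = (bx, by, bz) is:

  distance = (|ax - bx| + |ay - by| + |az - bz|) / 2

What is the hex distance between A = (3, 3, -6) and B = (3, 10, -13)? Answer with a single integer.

|ax - bx| = |3 - 3| = 0
|ay - by| = |3 - 10| = 7
|az - bz| = |-6 - (-13)| = 7
distance = (0 + 7 + 7) / 2 = 14 / 2 = 7

Answer: 7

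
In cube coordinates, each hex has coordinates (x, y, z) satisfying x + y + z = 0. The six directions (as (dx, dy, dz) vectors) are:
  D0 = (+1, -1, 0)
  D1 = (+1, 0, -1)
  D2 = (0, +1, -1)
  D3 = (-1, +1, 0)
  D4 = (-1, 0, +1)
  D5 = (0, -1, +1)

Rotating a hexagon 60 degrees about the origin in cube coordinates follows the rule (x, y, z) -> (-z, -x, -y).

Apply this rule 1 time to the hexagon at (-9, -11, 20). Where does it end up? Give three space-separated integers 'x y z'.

Start: (-9, -11, 20)
Step 1: (-9, -11, 20) -> (-(20), -(-9), -(-11)) = (-20, 9, 11)

Answer: -20 9 11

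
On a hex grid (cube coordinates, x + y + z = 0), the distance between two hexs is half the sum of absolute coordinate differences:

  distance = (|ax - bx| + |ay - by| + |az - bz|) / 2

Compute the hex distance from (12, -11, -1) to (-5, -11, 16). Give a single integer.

|ax - bx| = |12 - (-5)| = 17
|ay - by| = |-11 - (-11)| = 0
|az - bz| = |-1 - 16| = 17
distance = (17 + 0 + 17) / 2 = 34 / 2 = 17

Answer: 17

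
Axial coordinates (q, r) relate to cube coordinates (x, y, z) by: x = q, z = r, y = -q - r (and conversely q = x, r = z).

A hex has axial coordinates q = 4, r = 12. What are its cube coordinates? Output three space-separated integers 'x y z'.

Answer: 4 -16 12

Derivation:
x = q = 4
z = r = 12
y = -x - z = -(4) - (12) = -16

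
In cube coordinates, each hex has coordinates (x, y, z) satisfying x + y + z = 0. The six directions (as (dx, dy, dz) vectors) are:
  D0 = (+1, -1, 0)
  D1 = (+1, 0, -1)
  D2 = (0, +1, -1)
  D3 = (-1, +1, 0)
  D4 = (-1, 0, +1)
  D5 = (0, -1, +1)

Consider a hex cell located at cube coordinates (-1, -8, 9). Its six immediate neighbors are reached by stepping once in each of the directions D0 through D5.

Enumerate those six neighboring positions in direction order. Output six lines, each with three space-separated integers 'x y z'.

Center: (-1, -8, 9). Add each direction:
  D0: (-1, -8, 9) + (1, -1, 0) = (0, -9, 9)
  D1: (-1, -8, 9) + (1, 0, -1) = (0, -8, 8)
  D2: (-1, -8, 9) + (0, 1, -1) = (-1, -7, 8)
  D3: (-1, -8, 9) + (-1, 1, 0) = (-2, -7, 9)
  D4: (-1, -8, 9) + (-1, 0, 1) = (-2, -8, 10)
  D5: (-1, -8, 9) + (0, -1, 1) = (-1, -9, 10)

Answer: 0 -9 9
0 -8 8
-1 -7 8
-2 -7 9
-2 -8 10
-1 -9 10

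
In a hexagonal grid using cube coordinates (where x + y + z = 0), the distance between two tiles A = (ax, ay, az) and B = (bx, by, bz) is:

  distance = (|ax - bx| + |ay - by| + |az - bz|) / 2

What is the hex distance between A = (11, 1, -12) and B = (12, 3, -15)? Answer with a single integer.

Answer: 3

Derivation:
|ax - bx| = |11 - 12| = 1
|ay - by| = |1 - 3| = 2
|az - bz| = |-12 - (-15)| = 3
distance = (1 + 2 + 3) / 2 = 6 / 2 = 3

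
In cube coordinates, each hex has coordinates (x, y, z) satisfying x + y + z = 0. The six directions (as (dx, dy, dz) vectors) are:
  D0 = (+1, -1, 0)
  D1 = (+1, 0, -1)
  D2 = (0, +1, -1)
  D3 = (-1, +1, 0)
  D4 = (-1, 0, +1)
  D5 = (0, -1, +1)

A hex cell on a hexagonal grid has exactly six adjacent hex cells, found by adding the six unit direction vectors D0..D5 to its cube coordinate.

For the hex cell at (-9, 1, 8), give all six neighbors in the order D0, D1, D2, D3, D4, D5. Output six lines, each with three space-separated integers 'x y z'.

Center: (-9, 1, 8). Add each direction:
  D0: (-9, 1, 8) + (1, -1, 0) = (-8, 0, 8)
  D1: (-9, 1, 8) + (1, 0, -1) = (-8, 1, 7)
  D2: (-9, 1, 8) + (0, 1, -1) = (-9, 2, 7)
  D3: (-9, 1, 8) + (-1, 1, 0) = (-10, 2, 8)
  D4: (-9, 1, 8) + (-1, 0, 1) = (-10, 1, 9)
  D5: (-9, 1, 8) + (0, -1, 1) = (-9, 0, 9)

Answer: -8 0 8
-8 1 7
-9 2 7
-10 2 8
-10 1 9
-9 0 9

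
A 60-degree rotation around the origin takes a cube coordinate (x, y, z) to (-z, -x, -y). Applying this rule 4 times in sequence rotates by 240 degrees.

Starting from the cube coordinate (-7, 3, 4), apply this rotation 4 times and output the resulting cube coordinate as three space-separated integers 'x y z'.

Answer: 4 -7 3

Derivation:
Start: (-7, 3, 4)
Step 1: (-7, 3, 4) -> (-(4), -(-7), -(3)) = (-4, 7, -3)
Step 2: (-4, 7, -3) -> (-(-3), -(-4), -(7)) = (3, 4, -7)
Step 3: (3, 4, -7) -> (-(-7), -(3), -(4)) = (7, -3, -4)
Step 4: (7, -3, -4) -> (-(-4), -(7), -(-3)) = (4, -7, 3)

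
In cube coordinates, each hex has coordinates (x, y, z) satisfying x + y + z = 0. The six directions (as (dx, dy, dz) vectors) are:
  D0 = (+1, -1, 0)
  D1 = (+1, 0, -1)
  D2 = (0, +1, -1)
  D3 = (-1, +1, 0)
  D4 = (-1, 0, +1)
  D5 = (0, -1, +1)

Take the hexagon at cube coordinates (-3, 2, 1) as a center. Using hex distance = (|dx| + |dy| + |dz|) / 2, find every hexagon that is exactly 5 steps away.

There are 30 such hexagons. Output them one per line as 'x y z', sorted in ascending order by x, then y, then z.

Answer: -8 2 6
-8 3 5
-8 4 4
-8 5 3
-8 6 2
-8 7 1
-7 1 6
-7 7 0
-6 0 6
-6 7 -1
-5 -1 6
-5 7 -2
-4 -2 6
-4 7 -3
-3 -3 6
-3 7 -4
-2 -3 5
-2 6 -4
-1 -3 4
-1 5 -4
0 -3 3
0 4 -4
1 -3 2
1 3 -4
2 -3 1
2 -2 0
2 -1 -1
2 0 -2
2 1 -3
2 2 -4

Derivation:
Walk ring at distance 5 from (-3, 2, 1):
Start at center + D4*5 = (-8, 2, 6)
  hex 0: (-8, 2, 6)
  hex 1: (-7, 1, 6)
  hex 2: (-6, 0, 6)
  hex 3: (-5, -1, 6)
  hex 4: (-4, -2, 6)
  hex 5: (-3, -3, 6)
  hex 6: (-2, -3, 5)
  hex 7: (-1, -3, 4)
  hex 8: (0, -3, 3)
  hex 9: (1, -3, 2)
  hex 10: (2, -3, 1)
  hex 11: (2, -2, 0)
  hex 12: (2, -1, -1)
  hex 13: (2, 0, -2)
  hex 14: (2, 1, -3)
  hex 15: (2, 2, -4)
  hex 16: (1, 3, -4)
  hex 17: (0, 4, -4)
  hex 18: (-1, 5, -4)
  hex 19: (-2, 6, -4)
  hex 20: (-3, 7, -4)
  hex 21: (-4, 7, -3)
  hex 22: (-5, 7, -2)
  hex 23: (-6, 7, -1)
  hex 24: (-7, 7, 0)
  hex 25: (-8, 7, 1)
  hex 26: (-8, 6, 2)
  hex 27: (-8, 5, 3)
  hex 28: (-8, 4, 4)
  hex 29: (-8, 3, 5)
Sorted: 30 hexes.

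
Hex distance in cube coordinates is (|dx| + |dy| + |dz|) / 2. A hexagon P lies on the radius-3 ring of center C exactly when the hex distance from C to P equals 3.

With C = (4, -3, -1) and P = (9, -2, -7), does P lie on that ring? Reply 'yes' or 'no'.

|px - cx| = |9 - 4| = 5
|py - cy| = |-2 - (-3)| = 1
|pz - cz| = |-7 - (-1)| = 6
distance = (5+1+6)/2 = 12/2 = 6
radius = 3; distance != radius -> no

Answer: no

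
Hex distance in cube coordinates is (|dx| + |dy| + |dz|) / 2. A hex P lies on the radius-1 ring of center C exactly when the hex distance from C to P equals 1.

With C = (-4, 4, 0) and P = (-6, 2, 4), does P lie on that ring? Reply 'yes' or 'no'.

Answer: no

Derivation:
|px - cx| = |-6 - (-4)| = 2
|py - cy| = |2 - 4| = 2
|pz - cz| = |4 - 0| = 4
distance = (2+2+4)/2 = 8/2 = 4
radius = 1; distance != radius -> no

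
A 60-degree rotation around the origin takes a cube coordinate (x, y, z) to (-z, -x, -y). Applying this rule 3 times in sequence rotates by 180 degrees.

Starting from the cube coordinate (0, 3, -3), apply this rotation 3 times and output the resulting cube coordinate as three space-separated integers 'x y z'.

Answer: 0 -3 3

Derivation:
Start: (0, 3, -3)
Step 1: (0, 3, -3) -> (-(-3), -(0), -(3)) = (3, 0, -3)
Step 2: (3, 0, -3) -> (-(-3), -(3), -(0)) = (3, -3, 0)
Step 3: (3, -3, 0) -> (-(0), -(3), -(-3)) = (0, -3, 3)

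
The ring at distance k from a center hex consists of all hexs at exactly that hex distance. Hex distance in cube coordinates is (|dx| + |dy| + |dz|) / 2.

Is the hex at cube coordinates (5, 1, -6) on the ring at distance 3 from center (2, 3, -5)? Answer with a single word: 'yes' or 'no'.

Answer: yes

Derivation:
|px - cx| = |5 - 2| = 3
|py - cy| = |1 - 3| = 2
|pz - cz| = |-6 - (-5)| = 1
distance = (3+2+1)/2 = 6/2 = 3
radius = 3; distance == radius -> yes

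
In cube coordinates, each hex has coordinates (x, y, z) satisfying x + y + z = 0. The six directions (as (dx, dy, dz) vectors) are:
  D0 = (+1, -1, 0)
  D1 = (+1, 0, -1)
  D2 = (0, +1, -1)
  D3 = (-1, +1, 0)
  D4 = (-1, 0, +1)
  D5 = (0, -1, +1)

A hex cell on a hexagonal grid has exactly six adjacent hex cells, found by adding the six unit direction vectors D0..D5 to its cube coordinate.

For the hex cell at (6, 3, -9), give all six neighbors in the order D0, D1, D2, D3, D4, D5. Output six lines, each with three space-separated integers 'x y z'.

Center: (6, 3, -9). Add each direction:
  D0: (6, 3, -9) + (1, -1, 0) = (7, 2, -9)
  D1: (6, 3, -9) + (1, 0, -1) = (7, 3, -10)
  D2: (6, 3, -9) + (0, 1, -1) = (6, 4, -10)
  D3: (6, 3, -9) + (-1, 1, 0) = (5, 4, -9)
  D4: (6, 3, -9) + (-1, 0, 1) = (5, 3, -8)
  D5: (6, 3, -9) + (0, -1, 1) = (6, 2, -8)

Answer: 7 2 -9
7 3 -10
6 4 -10
5 4 -9
5 3 -8
6 2 -8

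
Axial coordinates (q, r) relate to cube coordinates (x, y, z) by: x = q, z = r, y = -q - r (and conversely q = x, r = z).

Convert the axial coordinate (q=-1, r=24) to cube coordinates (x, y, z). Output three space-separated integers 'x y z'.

Answer: -1 -23 24

Derivation:
x = q = -1
z = r = 24
y = -x - z = -(-1) - (24) = -23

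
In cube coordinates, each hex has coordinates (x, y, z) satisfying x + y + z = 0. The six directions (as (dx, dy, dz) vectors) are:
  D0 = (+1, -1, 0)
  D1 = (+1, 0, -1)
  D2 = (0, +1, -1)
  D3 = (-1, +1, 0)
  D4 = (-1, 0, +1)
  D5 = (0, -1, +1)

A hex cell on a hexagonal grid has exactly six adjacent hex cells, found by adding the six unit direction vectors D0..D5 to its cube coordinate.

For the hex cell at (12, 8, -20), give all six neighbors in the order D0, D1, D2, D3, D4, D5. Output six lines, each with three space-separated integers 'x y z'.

Center: (12, 8, -20). Add each direction:
  D0: (12, 8, -20) + (1, -1, 0) = (13, 7, -20)
  D1: (12, 8, -20) + (1, 0, -1) = (13, 8, -21)
  D2: (12, 8, -20) + (0, 1, -1) = (12, 9, -21)
  D3: (12, 8, -20) + (-1, 1, 0) = (11, 9, -20)
  D4: (12, 8, -20) + (-1, 0, 1) = (11, 8, -19)
  D5: (12, 8, -20) + (0, -1, 1) = (12, 7, -19)

Answer: 13 7 -20
13 8 -21
12 9 -21
11 9 -20
11 8 -19
12 7 -19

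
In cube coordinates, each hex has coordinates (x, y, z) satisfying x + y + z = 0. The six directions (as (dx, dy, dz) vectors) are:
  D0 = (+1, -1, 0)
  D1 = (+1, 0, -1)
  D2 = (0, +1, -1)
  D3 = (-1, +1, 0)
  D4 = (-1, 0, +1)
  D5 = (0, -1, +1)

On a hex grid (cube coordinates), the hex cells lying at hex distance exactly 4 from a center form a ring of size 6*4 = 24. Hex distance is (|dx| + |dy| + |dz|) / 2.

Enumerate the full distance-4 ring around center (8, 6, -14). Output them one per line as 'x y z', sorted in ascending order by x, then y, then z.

Answer: 4 6 -10
4 7 -11
4 8 -12
4 9 -13
4 10 -14
5 5 -10
5 10 -15
6 4 -10
6 10 -16
7 3 -10
7 10 -17
8 2 -10
8 10 -18
9 2 -11
9 9 -18
10 2 -12
10 8 -18
11 2 -13
11 7 -18
12 2 -14
12 3 -15
12 4 -16
12 5 -17
12 6 -18

Derivation:
Walk ring at distance 4 from (8, 6, -14):
Start at center + D4*4 = (4, 6, -10)
  hex 0: (4, 6, -10)
  hex 1: (5, 5, -10)
  hex 2: (6, 4, -10)
  hex 3: (7, 3, -10)
  hex 4: (8, 2, -10)
  hex 5: (9, 2, -11)
  hex 6: (10, 2, -12)
  hex 7: (11, 2, -13)
  hex 8: (12, 2, -14)
  hex 9: (12, 3, -15)
  hex 10: (12, 4, -16)
  hex 11: (12, 5, -17)
  hex 12: (12, 6, -18)
  hex 13: (11, 7, -18)
  hex 14: (10, 8, -18)
  hex 15: (9, 9, -18)
  hex 16: (8, 10, -18)
  hex 17: (7, 10, -17)
  hex 18: (6, 10, -16)
  hex 19: (5, 10, -15)
  hex 20: (4, 10, -14)
  hex 21: (4, 9, -13)
  hex 22: (4, 8, -12)
  hex 23: (4, 7, -11)
Sorted: 24 hexes.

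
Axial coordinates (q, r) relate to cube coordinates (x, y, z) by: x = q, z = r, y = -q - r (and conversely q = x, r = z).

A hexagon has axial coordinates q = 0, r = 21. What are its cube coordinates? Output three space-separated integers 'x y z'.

x = q = 0
z = r = 21
y = -x - z = -(0) - (21) = -21

Answer: 0 -21 21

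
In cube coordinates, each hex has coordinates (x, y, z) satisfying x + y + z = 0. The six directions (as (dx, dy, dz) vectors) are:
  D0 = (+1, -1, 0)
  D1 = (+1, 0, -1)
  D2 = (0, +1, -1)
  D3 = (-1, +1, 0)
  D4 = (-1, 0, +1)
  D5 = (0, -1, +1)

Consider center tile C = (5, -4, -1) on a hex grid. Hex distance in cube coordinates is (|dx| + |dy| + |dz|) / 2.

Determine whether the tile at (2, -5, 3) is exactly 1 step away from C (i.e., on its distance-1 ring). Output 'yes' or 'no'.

Answer: no

Derivation:
|px - cx| = |2 - 5| = 3
|py - cy| = |-5 - (-4)| = 1
|pz - cz| = |3 - (-1)| = 4
distance = (3+1+4)/2 = 8/2 = 4
radius = 1; distance != radius -> no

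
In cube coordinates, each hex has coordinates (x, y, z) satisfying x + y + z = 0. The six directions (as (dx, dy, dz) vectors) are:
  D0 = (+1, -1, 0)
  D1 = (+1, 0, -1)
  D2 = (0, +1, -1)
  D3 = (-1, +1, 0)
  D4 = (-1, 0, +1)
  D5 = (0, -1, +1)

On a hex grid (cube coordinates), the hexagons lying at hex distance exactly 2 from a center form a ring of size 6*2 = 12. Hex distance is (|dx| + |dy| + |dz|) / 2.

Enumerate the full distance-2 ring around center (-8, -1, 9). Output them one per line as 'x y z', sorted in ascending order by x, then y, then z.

Walk ring at distance 2 from (-8, -1, 9):
Start at center + D4*2 = (-10, -1, 11)
  hex 0: (-10, -1, 11)
  hex 1: (-9, -2, 11)
  hex 2: (-8, -3, 11)
  hex 3: (-7, -3, 10)
  hex 4: (-6, -3, 9)
  hex 5: (-6, -2, 8)
  hex 6: (-6, -1, 7)
  hex 7: (-7, 0, 7)
  hex 8: (-8, 1, 7)
  hex 9: (-9, 1, 8)
  hex 10: (-10, 1, 9)
  hex 11: (-10, 0, 10)
Sorted: 12 hexes.

Answer: -10 -1 11
-10 0 10
-10 1 9
-9 -2 11
-9 1 8
-8 -3 11
-8 1 7
-7 -3 10
-7 0 7
-6 -3 9
-6 -2 8
-6 -1 7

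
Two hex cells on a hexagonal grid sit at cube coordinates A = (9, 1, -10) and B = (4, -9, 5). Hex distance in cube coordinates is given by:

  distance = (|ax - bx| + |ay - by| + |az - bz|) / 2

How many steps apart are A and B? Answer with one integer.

Answer: 15

Derivation:
|ax - bx| = |9 - 4| = 5
|ay - by| = |1 - (-9)| = 10
|az - bz| = |-10 - 5| = 15
distance = (5 + 10 + 15) / 2 = 30 / 2 = 15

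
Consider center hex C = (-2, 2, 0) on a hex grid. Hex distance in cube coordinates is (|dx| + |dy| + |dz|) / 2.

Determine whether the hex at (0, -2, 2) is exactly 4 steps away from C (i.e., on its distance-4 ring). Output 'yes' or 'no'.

|px - cx| = |0 - (-2)| = 2
|py - cy| = |-2 - 2| = 4
|pz - cz| = |2 - 0| = 2
distance = (2+4+2)/2 = 8/2 = 4
radius = 4; distance == radius -> yes

Answer: yes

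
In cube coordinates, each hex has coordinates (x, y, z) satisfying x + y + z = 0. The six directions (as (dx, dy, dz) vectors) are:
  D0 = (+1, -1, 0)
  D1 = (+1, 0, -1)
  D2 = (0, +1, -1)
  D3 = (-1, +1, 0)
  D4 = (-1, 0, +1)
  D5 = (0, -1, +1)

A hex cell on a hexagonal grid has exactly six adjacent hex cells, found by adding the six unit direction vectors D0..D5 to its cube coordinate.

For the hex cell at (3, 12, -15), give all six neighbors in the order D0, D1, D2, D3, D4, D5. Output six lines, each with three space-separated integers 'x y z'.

Answer: 4 11 -15
4 12 -16
3 13 -16
2 13 -15
2 12 -14
3 11 -14

Derivation:
Center: (3, 12, -15). Add each direction:
  D0: (3, 12, -15) + (1, -1, 0) = (4, 11, -15)
  D1: (3, 12, -15) + (1, 0, -1) = (4, 12, -16)
  D2: (3, 12, -15) + (0, 1, -1) = (3, 13, -16)
  D3: (3, 12, -15) + (-1, 1, 0) = (2, 13, -15)
  D4: (3, 12, -15) + (-1, 0, 1) = (2, 12, -14)
  D5: (3, 12, -15) + (0, -1, 1) = (3, 11, -14)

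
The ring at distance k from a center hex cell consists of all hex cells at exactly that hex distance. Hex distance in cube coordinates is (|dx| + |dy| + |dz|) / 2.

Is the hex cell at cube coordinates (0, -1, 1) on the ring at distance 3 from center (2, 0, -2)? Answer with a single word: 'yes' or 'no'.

|px - cx| = |0 - 2| = 2
|py - cy| = |-1 - 0| = 1
|pz - cz| = |1 - (-2)| = 3
distance = (2+1+3)/2 = 6/2 = 3
radius = 3; distance == radius -> yes

Answer: yes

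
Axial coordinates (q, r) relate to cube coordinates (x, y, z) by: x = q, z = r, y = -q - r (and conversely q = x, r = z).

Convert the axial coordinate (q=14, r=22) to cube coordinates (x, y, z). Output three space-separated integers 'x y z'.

Answer: 14 -36 22

Derivation:
x = q = 14
z = r = 22
y = -x - z = -(14) - (22) = -36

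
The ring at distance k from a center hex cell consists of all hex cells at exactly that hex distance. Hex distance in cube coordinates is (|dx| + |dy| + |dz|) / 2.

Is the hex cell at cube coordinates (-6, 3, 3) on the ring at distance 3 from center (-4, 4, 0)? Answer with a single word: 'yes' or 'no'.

Answer: yes

Derivation:
|px - cx| = |-6 - (-4)| = 2
|py - cy| = |3 - 4| = 1
|pz - cz| = |3 - 0| = 3
distance = (2+1+3)/2 = 6/2 = 3
radius = 3; distance == radius -> yes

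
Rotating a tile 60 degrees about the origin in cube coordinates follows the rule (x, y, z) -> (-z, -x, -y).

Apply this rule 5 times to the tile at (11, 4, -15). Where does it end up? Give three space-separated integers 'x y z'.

Start: (11, 4, -15)
Step 1: (11, 4, -15) -> (-(-15), -(11), -(4)) = (15, -11, -4)
Step 2: (15, -11, -4) -> (-(-4), -(15), -(-11)) = (4, -15, 11)
Step 3: (4, -15, 11) -> (-(11), -(4), -(-15)) = (-11, -4, 15)
Step 4: (-11, -4, 15) -> (-(15), -(-11), -(-4)) = (-15, 11, 4)
Step 5: (-15, 11, 4) -> (-(4), -(-15), -(11)) = (-4, 15, -11)

Answer: -4 15 -11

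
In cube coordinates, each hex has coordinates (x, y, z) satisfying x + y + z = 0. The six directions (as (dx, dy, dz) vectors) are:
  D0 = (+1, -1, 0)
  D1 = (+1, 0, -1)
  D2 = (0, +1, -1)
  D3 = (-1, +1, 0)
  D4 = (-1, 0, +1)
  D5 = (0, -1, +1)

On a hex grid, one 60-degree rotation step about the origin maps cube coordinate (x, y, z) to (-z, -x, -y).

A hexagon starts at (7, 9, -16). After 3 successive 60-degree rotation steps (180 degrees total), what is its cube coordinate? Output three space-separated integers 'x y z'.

Answer: -7 -9 16

Derivation:
Start: (7, 9, -16)
Step 1: (7, 9, -16) -> (-(-16), -(7), -(9)) = (16, -7, -9)
Step 2: (16, -7, -9) -> (-(-9), -(16), -(-7)) = (9, -16, 7)
Step 3: (9, -16, 7) -> (-(7), -(9), -(-16)) = (-7, -9, 16)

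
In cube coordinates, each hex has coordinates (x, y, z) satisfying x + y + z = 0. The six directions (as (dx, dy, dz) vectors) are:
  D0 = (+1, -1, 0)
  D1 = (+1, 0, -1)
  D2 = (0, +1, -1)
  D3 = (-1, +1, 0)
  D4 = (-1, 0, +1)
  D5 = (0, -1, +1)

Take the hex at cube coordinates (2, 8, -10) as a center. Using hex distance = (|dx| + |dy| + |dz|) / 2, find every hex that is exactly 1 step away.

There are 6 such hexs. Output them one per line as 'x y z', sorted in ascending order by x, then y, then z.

Answer: 1 8 -9
1 9 -10
2 7 -9
2 9 -11
3 7 -10
3 8 -11

Derivation:
Walk ring at distance 1 from (2, 8, -10):
Start at center + D4*1 = (1, 8, -9)
  hex 0: (1, 8, -9)
  hex 1: (2, 7, -9)
  hex 2: (3, 7, -10)
  hex 3: (3, 8, -11)
  hex 4: (2, 9, -11)
  hex 5: (1, 9, -10)
Sorted: 6 hexes.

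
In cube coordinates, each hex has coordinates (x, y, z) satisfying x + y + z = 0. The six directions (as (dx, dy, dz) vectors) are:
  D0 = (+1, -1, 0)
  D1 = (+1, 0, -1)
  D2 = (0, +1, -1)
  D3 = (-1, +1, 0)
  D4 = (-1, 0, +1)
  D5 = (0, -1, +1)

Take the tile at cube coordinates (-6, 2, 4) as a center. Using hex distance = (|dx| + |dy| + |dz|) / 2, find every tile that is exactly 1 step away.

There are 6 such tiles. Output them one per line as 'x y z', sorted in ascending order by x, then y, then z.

Answer: -7 2 5
-7 3 4
-6 1 5
-6 3 3
-5 1 4
-5 2 3

Derivation:
Walk ring at distance 1 from (-6, 2, 4):
Start at center + D4*1 = (-7, 2, 5)
  hex 0: (-7, 2, 5)
  hex 1: (-6, 1, 5)
  hex 2: (-5, 1, 4)
  hex 3: (-5, 2, 3)
  hex 4: (-6, 3, 3)
  hex 5: (-7, 3, 4)
Sorted: 6 hexes.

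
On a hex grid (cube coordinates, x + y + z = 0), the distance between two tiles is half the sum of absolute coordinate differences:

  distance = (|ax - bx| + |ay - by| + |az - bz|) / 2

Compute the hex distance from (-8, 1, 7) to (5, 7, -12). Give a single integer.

|ax - bx| = |-8 - 5| = 13
|ay - by| = |1 - 7| = 6
|az - bz| = |7 - (-12)| = 19
distance = (13 + 6 + 19) / 2 = 38 / 2 = 19

Answer: 19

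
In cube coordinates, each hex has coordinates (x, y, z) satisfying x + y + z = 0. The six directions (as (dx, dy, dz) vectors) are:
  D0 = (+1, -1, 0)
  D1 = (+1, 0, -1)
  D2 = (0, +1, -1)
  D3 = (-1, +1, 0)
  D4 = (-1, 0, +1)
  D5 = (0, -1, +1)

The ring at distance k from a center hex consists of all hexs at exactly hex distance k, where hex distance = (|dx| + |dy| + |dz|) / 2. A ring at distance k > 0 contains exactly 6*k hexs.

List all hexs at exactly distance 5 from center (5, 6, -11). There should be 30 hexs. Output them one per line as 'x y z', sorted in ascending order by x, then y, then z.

Walk ring at distance 5 from (5, 6, -11):
Start at center + D4*5 = (0, 6, -6)
  hex 0: (0, 6, -6)
  hex 1: (1, 5, -6)
  hex 2: (2, 4, -6)
  hex 3: (3, 3, -6)
  hex 4: (4, 2, -6)
  hex 5: (5, 1, -6)
  hex 6: (6, 1, -7)
  hex 7: (7, 1, -8)
  hex 8: (8, 1, -9)
  hex 9: (9, 1, -10)
  hex 10: (10, 1, -11)
  hex 11: (10, 2, -12)
  hex 12: (10, 3, -13)
  hex 13: (10, 4, -14)
  hex 14: (10, 5, -15)
  hex 15: (10, 6, -16)
  hex 16: (9, 7, -16)
  hex 17: (8, 8, -16)
  hex 18: (7, 9, -16)
  hex 19: (6, 10, -16)
  hex 20: (5, 11, -16)
  hex 21: (4, 11, -15)
  hex 22: (3, 11, -14)
  hex 23: (2, 11, -13)
  hex 24: (1, 11, -12)
  hex 25: (0, 11, -11)
  hex 26: (0, 10, -10)
  hex 27: (0, 9, -9)
  hex 28: (0, 8, -8)
  hex 29: (0, 7, -7)
Sorted: 30 hexes.

Answer: 0 6 -6
0 7 -7
0 8 -8
0 9 -9
0 10 -10
0 11 -11
1 5 -6
1 11 -12
2 4 -6
2 11 -13
3 3 -6
3 11 -14
4 2 -6
4 11 -15
5 1 -6
5 11 -16
6 1 -7
6 10 -16
7 1 -8
7 9 -16
8 1 -9
8 8 -16
9 1 -10
9 7 -16
10 1 -11
10 2 -12
10 3 -13
10 4 -14
10 5 -15
10 6 -16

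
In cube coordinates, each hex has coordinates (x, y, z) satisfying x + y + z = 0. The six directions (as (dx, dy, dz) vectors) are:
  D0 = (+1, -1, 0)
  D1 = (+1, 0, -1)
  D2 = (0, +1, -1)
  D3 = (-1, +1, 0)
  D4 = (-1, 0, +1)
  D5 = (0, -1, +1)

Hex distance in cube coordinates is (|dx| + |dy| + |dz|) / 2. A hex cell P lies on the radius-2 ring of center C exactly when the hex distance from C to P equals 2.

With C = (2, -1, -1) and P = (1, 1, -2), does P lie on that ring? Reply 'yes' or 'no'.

Answer: yes

Derivation:
|px - cx| = |1 - 2| = 1
|py - cy| = |1 - (-1)| = 2
|pz - cz| = |-2 - (-1)| = 1
distance = (1+2+1)/2 = 4/2 = 2
radius = 2; distance == radius -> yes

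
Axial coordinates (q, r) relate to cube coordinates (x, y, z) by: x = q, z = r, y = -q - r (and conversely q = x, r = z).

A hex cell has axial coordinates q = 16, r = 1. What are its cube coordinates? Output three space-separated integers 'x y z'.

Answer: 16 -17 1

Derivation:
x = q = 16
z = r = 1
y = -x - z = -(16) - (1) = -17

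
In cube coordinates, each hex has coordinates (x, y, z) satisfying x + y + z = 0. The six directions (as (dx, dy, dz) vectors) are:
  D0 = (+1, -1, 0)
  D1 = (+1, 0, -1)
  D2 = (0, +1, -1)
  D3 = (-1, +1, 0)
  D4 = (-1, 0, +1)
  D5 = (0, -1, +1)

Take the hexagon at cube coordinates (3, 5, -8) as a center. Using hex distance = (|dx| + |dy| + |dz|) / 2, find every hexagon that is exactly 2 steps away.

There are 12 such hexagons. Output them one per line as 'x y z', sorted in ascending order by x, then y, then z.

Walk ring at distance 2 from (3, 5, -8):
Start at center + D4*2 = (1, 5, -6)
  hex 0: (1, 5, -6)
  hex 1: (2, 4, -6)
  hex 2: (3, 3, -6)
  hex 3: (4, 3, -7)
  hex 4: (5, 3, -8)
  hex 5: (5, 4, -9)
  hex 6: (5, 5, -10)
  hex 7: (4, 6, -10)
  hex 8: (3, 7, -10)
  hex 9: (2, 7, -9)
  hex 10: (1, 7, -8)
  hex 11: (1, 6, -7)
Sorted: 12 hexes.

Answer: 1 5 -6
1 6 -7
1 7 -8
2 4 -6
2 7 -9
3 3 -6
3 7 -10
4 3 -7
4 6 -10
5 3 -8
5 4 -9
5 5 -10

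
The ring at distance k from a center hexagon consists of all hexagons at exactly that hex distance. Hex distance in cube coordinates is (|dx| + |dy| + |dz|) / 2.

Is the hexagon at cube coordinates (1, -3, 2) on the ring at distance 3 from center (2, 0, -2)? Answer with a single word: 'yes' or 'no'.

|px - cx| = |1 - 2| = 1
|py - cy| = |-3 - 0| = 3
|pz - cz| = |2 - (-2)| = 4
distance = (1+3+4)/2 = 8/2 = 4
radius = 3; distance != radius -> no

Answer: no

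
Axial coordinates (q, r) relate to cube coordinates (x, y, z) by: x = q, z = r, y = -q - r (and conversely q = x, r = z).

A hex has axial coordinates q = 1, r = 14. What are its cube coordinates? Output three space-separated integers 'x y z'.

x = q = 1
z = r = 14
y = -x - z = -(1) - (14) = -15

Answer: 1 -15 14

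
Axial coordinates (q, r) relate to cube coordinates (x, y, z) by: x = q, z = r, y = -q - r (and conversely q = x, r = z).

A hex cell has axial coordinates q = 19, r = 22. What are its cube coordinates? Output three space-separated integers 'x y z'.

Answer: 19 -41 22

Derivation:
x = q = 19
z = r = 22
y = -x - z = -(19) - (22) = -41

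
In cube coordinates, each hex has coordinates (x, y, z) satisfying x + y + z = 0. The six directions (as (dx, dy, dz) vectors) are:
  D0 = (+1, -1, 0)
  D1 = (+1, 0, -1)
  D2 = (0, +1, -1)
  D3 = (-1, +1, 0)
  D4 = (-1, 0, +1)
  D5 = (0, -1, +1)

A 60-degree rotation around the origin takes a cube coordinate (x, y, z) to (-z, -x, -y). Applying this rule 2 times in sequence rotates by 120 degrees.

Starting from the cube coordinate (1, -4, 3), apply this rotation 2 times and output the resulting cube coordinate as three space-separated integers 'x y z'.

Start: (1, -4, 3)
Step 1: (1, -4, 3) -> (-(3), -(1), -(-4)) = (-3, -1, 4)
Step 2: (-3, -1, 4) -> (-(4), -(-3), -(-1)) = (-4, 3, 1)

Answer: -4 3 1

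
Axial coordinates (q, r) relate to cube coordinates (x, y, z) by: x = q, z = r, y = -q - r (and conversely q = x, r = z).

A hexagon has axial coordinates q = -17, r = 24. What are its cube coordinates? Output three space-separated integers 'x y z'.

Answer: -17 -7 24

Derivation:
x = q = -17
z = r = 24
y = -x - z = -(-17) - (24) = -7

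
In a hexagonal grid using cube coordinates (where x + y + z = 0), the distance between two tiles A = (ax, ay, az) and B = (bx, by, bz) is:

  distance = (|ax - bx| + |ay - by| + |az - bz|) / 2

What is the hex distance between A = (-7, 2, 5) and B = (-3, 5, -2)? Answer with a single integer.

|ax - bx| = |-7 - (-3)| = 4
|ay - by| = |2 - 5| = 3
|az - bz| = |5 - (-2)| = 7
distance = (4 + 3 + 7) / 2 = 14 / 2 = 7

Answer: 7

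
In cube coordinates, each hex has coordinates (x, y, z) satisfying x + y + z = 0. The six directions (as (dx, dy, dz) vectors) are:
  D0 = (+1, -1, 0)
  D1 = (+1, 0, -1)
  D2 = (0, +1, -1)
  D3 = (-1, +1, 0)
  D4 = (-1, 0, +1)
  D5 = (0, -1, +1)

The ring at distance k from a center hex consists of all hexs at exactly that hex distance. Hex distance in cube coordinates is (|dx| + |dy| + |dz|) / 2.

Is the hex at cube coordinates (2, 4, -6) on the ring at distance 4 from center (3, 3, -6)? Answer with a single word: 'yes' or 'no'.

|px - cx| = |2 - 3| = 1
|py - cy| = |4 - 3| = 1
|pz - cz| = |-6 - (-6)| = 0
distance = (1+1+0)/2 = 2/2 = 1
radius = 4; distance != radius -> no

Answer: no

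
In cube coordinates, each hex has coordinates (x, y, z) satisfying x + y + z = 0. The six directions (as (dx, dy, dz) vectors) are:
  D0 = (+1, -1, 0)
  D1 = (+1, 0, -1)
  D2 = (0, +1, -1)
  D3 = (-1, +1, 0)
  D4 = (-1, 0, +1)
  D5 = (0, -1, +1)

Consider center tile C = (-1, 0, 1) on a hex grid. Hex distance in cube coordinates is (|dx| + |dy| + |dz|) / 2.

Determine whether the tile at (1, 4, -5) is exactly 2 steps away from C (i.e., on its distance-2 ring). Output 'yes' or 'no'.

Answer: no

Derivation:
|px - cx| = |1 - (-1)| = 2
|py - cy| = |4 - 0| = 4
|pz - cz| = |-5 - 1| = 6
distance = (2+4+6)/2 = 12/2 = 6
radius = 2; distance != radius -> no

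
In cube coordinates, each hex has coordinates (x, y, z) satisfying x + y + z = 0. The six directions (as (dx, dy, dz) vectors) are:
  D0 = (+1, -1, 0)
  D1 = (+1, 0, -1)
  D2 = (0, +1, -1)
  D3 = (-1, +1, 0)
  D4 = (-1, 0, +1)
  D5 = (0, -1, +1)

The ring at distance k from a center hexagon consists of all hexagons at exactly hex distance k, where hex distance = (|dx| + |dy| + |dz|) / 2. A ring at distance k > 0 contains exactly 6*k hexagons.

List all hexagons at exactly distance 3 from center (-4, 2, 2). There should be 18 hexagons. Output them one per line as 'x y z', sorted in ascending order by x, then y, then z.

Walk ring at distance 3 from (-4, 2, 2):
Start at center + D4*3 = (-7, 2, 5)
  hex 0: (-7, 2, 5)
  hex 1: (-6, 1, 5)
  hex 2: (-5, 0, 5)
  hex 3: (-4, -1, 5)
  hex 4: (-3, -1, 4)
  hex 5: (-2, -1, 3)
  hex 6: (-1, -1, 2)
  hex 7: (-1, 0, 1)
  hex 8: (-1, 1, 0)
  hex 9: (-1, 2, -1)
  hex 10: (-2, 3, -1)
  hex 11: (-3, 4, -1)
  hex 12: (-4, 5, -1)
  hex 13: (-5, 5, 0)
  hex 14: (-6, 5, 1)
  hex 15: (-7, 5, 2)
  hex 16: (-7, 4, 3)
  hex 17: (-7, 3, 4)
Sorted: 18 hexes.

Answer: -7 2 5
-7 3 4
-7 4 3
-7 5 2
-6 1 5
-6 5 1
-5 0 5
-5 5 0
-4 -1 5
-4 5 -1
-3 -1 4
-3 4 -1
-2 -1 3
-2 3 -1
-1 -1 2
-1 0 1
-1 1 0
-1 2 -1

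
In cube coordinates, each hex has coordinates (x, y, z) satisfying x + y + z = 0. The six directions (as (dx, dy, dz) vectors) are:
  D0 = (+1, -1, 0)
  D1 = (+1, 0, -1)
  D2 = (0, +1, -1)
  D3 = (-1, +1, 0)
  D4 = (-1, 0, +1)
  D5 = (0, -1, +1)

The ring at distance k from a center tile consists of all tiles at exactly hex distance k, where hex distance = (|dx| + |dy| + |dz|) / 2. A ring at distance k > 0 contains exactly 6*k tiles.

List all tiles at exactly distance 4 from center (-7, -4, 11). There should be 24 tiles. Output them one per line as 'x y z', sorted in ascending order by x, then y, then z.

Answer: -11 -4 15
-11 -3 14
-11 -2 13
-11 -1 12
-11 0 11
-10 -5 15
-10 0 10
-9 -6 15
-9 0 9
-8 -7 15
-8 0 8
-7 -8 15
-7 0 7
-6 -8 14
-6 -1 7
-5 -8 13
-5 -2 7
-4 -8 12
-4 -3 7
-3 -8 11
-3 -7 10
-3 -6 9
-3 -5 8
-3 -4 7

Derivation:
Walk ring at distance 4 from (-7, -4, 11):
Start at center + D4*4 = (-11, -4, 15)
  hex 0: (-11, -4, 15)
  hex 1: (-10, -5, 15)
  hex 2: (-9, -6, 15)
  hex 3: (-8, -7, 15)
  hex 4: (-7, -8, 15)
  hex 5: (-6, -8, 14)
  hex 6: (-5, -8, 13)
  hex 7: (-4, -8, 12)
  hex 8: (-3, -8, 11)
  hex 9: (-3, -7, 10)
  hex 10: (-3, -6, 9)
  hex 11: (-3, -5, 8)
  hex 12: (-3, -4, 7)
  hex 13: (-4, -3, 7)
  hex 14: (-5, -2, 7)
  hex 15: (-6, -1, 7)
  hex 16: (-7, 0, 7)
  hex 17: (-8, 0, 8)
  hex 18: (-9, 0, 9)
  hex 19: (-10, 0, 10)
  hex 20: (-11, 0, 11)
  hex 21: (-11, -1, 12)
  hex 22: (-11, -2, 13)
  hex 23: (-11, -3, 14)
Sorted: 24 hexes.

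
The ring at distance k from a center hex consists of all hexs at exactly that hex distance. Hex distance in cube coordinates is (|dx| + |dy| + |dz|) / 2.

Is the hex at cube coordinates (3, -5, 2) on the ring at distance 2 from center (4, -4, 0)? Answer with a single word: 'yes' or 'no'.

|px - cx| = |3 - 4| = 1
|py - cy| = |-5 - (-4)| = 1
|pz - cz| = |2 - 0| = 2
distance = (1+1+2)/2 = 4/2 = 2
radius = 2; distance == radius -> yes

Answer: yes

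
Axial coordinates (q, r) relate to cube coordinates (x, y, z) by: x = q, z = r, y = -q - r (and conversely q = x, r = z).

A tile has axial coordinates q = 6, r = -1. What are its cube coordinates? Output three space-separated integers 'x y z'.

Answer: 6 -5 -1

Derivation:
x = q = 6
z = r = -1
y = -x - z = -(6) - (-1) = -5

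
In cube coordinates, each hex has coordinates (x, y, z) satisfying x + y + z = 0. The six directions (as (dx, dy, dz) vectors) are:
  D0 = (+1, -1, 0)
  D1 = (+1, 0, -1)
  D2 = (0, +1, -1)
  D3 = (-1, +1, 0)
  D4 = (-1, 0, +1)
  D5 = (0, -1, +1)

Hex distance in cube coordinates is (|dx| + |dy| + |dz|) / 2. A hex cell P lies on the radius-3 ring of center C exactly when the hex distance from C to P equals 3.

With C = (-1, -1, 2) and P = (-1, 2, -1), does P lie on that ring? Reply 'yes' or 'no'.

|px - cx| = |-1 - (-1)| = 0
|py - cy| = |2 - (-1)| = 3
|pz - cz| = |-1 - 2| = 3
distance = (0+3+3)/2 = 6/2 = 3
radius = 3; distance == radius -> yes

Answer: yes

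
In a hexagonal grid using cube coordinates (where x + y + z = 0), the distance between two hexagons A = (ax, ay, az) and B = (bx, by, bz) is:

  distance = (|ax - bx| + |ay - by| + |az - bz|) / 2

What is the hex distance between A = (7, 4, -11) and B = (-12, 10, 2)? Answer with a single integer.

|ax - bx| = |7 - (-12)| = 19
|ay - by| = |4 - 10| = 6
|az - bz| = |-11 - 2| = 13
distance = (19 + 6 + 13) / 2 = 38 / 2 = 19

Answer: 19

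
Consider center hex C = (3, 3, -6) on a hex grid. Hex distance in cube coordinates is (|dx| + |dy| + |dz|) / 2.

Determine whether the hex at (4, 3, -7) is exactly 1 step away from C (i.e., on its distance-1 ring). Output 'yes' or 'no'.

|px - cx| = |4 - 3| = 1
|py - cy| = |3 - 3| = 0
|pz - cz| = |-7 - (-6)| = 1
distance = (1+0+1)/2 = 2/2 = 1
radius = 1; distance == radius -> yes

Answer: yes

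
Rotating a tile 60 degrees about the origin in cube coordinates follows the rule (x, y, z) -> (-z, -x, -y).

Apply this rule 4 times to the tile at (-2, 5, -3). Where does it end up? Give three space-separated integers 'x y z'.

Answer: -3 -2 5

Derivation:
Start: (-2, 5, -3)
Step 1: (-2, 5, -3) -> (-(-3), -(-2), -(5)) = (3, 2, -5)
Step 2: (3, 2, -5) -> (-(-5), -(3), -(2)) = (5, -3, -2)
Step 3: (5, -3, -2) -> (-(-2), -(5), -(-3)) = (2, -5, 3)
Step 4: (2, -5, 3) -> (-(3), -(2), -(-5)) = (-3, -2, 5)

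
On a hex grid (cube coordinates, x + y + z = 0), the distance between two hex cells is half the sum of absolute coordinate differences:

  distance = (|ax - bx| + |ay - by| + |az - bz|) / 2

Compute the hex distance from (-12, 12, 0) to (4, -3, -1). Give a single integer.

Answer: 16

Derivation:
|ax - bx| = |-12 - 4| = 16
|ay - by| = |12 - (-3)| = 15
|az - bz| = |0 - (-1)| = 1
distance = (16 + 15 + 1) / 2 = 32 / 2 = 16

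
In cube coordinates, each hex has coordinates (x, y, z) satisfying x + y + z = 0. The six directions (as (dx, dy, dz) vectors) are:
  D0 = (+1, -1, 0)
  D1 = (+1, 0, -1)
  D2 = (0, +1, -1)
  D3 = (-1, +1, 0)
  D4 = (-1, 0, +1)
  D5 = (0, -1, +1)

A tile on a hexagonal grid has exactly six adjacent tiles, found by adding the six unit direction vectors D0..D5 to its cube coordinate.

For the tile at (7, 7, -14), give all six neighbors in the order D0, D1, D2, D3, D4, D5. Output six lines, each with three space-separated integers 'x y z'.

Answer: 8 6 -14
8 7 -15
7 8 -15
6 8 -14
6 7 -13
7 6 -13

Derivation:
Center: (7, 7, -14). Add each direction:
  D0: (7, 7, -14) + (1, -1, 0) = (8, 6, -14)
  D1: (7, 7, -14) + (1, 0, -1) = (8, 7, -15)
  D2: (7, 7, -14) + (0, 1, -1) = (7, 8, -15)
  D3: (7, 7, -14) + (-1, 1, 0) = (6, 8, -14)
  D4: (7, 7, -14) + (-1, 0, 1) = (6, 7, -13)
  D5: (7, 7, -14) + (0, -1, 1) = (7, 6, -13)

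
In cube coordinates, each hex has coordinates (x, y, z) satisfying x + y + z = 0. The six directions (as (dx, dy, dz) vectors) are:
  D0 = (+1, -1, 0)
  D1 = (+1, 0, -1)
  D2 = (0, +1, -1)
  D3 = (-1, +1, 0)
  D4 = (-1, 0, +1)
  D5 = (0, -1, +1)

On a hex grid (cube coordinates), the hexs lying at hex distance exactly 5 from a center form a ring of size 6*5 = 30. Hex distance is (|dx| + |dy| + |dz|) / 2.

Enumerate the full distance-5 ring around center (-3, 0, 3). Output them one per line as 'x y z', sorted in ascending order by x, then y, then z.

Answer: -8 0 8
-8 1 7
-8 2 6
-8 3 5
-8 4 4
-8 5 3
-7 -1 8
-7 5 2
-6 -2 8
-6 5 1
-5 -3 8
-5 5 0
-4 -4 8
-4 5 -1
-3 -5 8
-3 5 -2
-2 -5 7
-2 4 -2
-1 -5 6
-1 3 -2
0 -5 5
0 2 -2
1 -5 4
1 1 -2
2 -5 3
2 -4 2
2 -3 1
2 -2 0
2 -1 -1
2 0 -2

Derivation:
Walk ring at distance 5 from (-3, 0, 3):
Start at center + D4*5 = (-8, 0, 8)
  hex 0: (-8, 0, 8)
  hex 1: (-7, -1, 8)
  hex 2: (-6, -2, 8)
  hex 3: (-5, -3, 8)
  hex 4: (-4, -4, 8)
  hex 5: (-3, -5, 8)
  hex 6: (-2, -5, 7)
  hex 7: (-1, -5, 6)
  hex 8: (0, -5, 5)
  hex 9: (1, -5, 4)
  hex 10: (2, -5, 3)
  hex 11: (2, -4, 2)
  hex 12: (2, -3, 1)
  hex 13: (2, -2, 0)
  hex 14: (2, -1, -1)
  hex 15: (2, 0, -2)
  hex 16: (1, 1, -2)
  hex 17: (0, 2, -2)
  hex 18: (-1, 3, -2)
  hex 19: (-2, 4, -2)
  hex 20: (-3, 5, -2)
  hex 21: (-4, 5, -1)
  hex 22: (-5, 5, 0)
  hex 23: (-6, 5, 1)
  hex 24: (-7, 5, 2)
  hex 25: (-8, 5, 3)
  hex 26: (-8, 4, 4)
  hex 27: (-8, 3, 5)
  hex 28: (-8, 2, 6)
  hex 29: (-8, 1, 7)
Sorted: 30 hexes.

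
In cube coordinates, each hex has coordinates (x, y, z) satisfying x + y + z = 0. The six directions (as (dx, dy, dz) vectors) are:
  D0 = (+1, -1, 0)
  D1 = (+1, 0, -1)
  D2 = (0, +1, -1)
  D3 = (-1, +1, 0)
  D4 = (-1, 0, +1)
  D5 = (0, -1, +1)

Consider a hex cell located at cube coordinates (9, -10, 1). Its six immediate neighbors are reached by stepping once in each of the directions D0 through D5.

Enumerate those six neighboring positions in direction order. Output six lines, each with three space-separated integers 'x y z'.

Center: (9, -10, 1). Add each direction:
  D0: (9, -10, 1) + (1, -1, 0) = (10, -11, 1)
  D1: (9, -10, 1) + (1, 0, -1) = (10, -10, 0)
  D2: (9, -10, 1) + (0, 1, -1) = (9, -9, 0)
  D3: (9, -10, 1) + (-1, 1, 0) = (8, -9, 1)
  D4: (9, -10, 1) + (-1, 0, 1) = (8, -10, 2)
  D5: (9, -10, 1) + (0, -1, 1) = (9, -11, 2)

Answer: 10 -11 1
10 -10 0
9 -9 0
8 -9 1
8 -10 2
9 -11 2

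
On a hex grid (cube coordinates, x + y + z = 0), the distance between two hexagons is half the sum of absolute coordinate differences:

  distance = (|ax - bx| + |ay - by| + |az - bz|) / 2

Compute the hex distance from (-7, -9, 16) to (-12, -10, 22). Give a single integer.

|ax - bx| = |-7 - (-12)| = 5
|ay - by| = |-9 - (-10)| = 1
|az - bz| = |16 - 22| = 6
distance = (5 + 1 + 6) / 2 = 12 / 2 = 6

Answer: 6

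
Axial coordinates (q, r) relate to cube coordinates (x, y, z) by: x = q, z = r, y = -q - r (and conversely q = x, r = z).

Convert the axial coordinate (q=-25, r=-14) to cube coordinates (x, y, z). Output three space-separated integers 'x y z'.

Answer: -25 39 -14

Derivation:
x = q = -25
z = r = -14
y = -x - z = -(-25) - (-14) = 39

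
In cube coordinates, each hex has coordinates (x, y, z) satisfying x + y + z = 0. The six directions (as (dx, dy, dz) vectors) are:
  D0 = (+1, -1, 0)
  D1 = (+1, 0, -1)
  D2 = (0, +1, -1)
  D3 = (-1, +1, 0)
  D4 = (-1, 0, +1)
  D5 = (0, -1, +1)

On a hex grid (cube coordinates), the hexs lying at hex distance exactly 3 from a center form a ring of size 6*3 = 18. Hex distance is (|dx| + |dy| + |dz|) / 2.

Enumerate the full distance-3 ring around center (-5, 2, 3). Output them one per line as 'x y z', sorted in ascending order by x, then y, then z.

Walk ring at distance 3 from (-5, 2, 3):
Start at center + D4*3 = (-8, 2, 6)
  hex 0: (-8, 2, 6)
  hex 1: (-7, 1, 6)
  hex 2: (-6, 0, 6)
  hex 3: (-5, -1, 6)
  hex 4: (-4, -1, 5)
  hex 5: (-3, -1, 4)
  hex 6: (-2, -1, 3)
  hex 7: (-2, 0, 2)
  hex 8: (-2, 1, 1)
  hex 9: (-2, 2, 0)
  hex 10: (-3, 3, 0)
  hex 11: (-4, 4, 0)
  hex 12: (-5, 5, 0)
  hex 13: (-6, 5, 1)
  hex 14: (-7, 5, 2)
  hex 15: (-8, 5, 3)
  hex 16: (-8, 4, 4)
  hex 17: (-8, 3, 5)
Sorted: 18 hexes.

Answer: -8 2 6
-8 3 5
-8 4 4
-8 5 3
-7 1 6
-7 5 2
-6 0 6
-6 5 1
-5 -1 6
-5 5 0
-4 -1 5
-4 4 0
-3 -1 4
-3 3 0
-2 -1 3
-2 0 2
-2 1 1
-2 2 0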